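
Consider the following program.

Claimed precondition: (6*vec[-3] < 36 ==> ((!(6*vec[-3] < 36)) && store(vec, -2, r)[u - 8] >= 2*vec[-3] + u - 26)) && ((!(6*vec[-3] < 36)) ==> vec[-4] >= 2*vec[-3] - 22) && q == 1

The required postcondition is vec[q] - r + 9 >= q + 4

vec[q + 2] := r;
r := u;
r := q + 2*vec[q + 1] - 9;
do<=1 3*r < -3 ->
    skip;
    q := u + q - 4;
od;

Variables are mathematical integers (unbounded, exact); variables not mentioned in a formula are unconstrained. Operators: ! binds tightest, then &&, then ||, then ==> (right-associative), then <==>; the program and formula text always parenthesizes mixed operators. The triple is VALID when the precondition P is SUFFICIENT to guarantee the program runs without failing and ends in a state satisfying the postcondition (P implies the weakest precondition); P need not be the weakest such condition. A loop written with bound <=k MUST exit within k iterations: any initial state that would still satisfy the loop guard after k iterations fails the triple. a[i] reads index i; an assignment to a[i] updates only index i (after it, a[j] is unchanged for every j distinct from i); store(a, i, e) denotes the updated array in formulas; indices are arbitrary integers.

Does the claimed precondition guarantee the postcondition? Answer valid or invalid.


Working backward. After the program, the postcondition vec[q] - r + 9 >= q + 4 must hold; in canonical form it is vec[q] >= q + r - 5.
Before the loop (bound <=1), unroll the exhaustion recursion (WP_0 = exit-now case; WP_j = one more guarded iteration, up to j = 1):
  WP_0: (!(3*r < -3)) && vec[q] >= q + r - 5
  WP_1: (3*r < -3 ==> ((!(3*r < -3)) && vec[q + u - 4] >= q + r + u - 9)) && ((!(3*r < -3)) ==> vec[q] >= q + r - 5)
So before the loop: (3*r < -3 ==> ((!(3*r < -3)) && vec[q + u - 4] >= q + r + u - 9)) && ((!(3*r < -3)) ==> vec[q] >= q + r - 5)
Before r := q + 2*vec[q + 1] - 9: (6*vec[q + 1] + 3*q < 24 ==> ((!(6*vec[q + 1] + 3*q < 24)) && vec[q + u - 4] >= 2*vec[q + 1] + 2*q + u - 18)) && ((!(6*vec[q + 1] + 3*q < 24)) ==> vec[q] >= 2*vec[q + 1] + 2*q - 14)
Before r := u: (6*vec[q + 1] + 3*q < 24 ==> ((!(6*vec[q + 1] + 3*q < 24)) && vec[q + u - 4] >= 2*vec[q + 1] + 2*q + u - 18)) && ((!(6*vec[q + 1] + 3*q < 24)) ==> vec[q] >= 2*vec[q + 1] + 2*q - 14)
Before vec[q + 2] := r: (6*store(vec, q + 2, r)[q + 1] + 3*q < 24 ==> ((!(6*store(vec, q + 2, r)[q + 1] + 3*q < 24)) && store(vec, q + 2, r)[q + u - 4] >= 2*store(vec, q + 2, r)[q + 1] + 2*q + u - 18)) && ((!(6*store(vec, q + 2, r)[q + 1] + 3*q < 24)) ==> store(vec, q + 2, r)[q] >= 2*store(vec, q + 2, r)[q + 1] + 2*q - 14)
The weakest precondition is (6*store(vec, q + 2, r)[q + 1] + 3*q < 24 ==> ((!(6*store(vec, q + 2, r)[q + 1] + 3*q < 24)) && store(vec, q + 2, r)[q + u - 4] >= 2*store(vec, q + 2, r)[q + 1] + 2*q + u - 18)) && ((!(6*store(vec, q + 2, r)[q + 1] + 3*q < 24)) ==> store(vec, q + 2, r)[q] >= 2*store(vec, q + 2, r)[q + 1] + 2*q - 14).
Check whether (6*vec[-3] < 36 ==> ((!(6*vec[-3] < 36)) && store(vec, -2, r)[u - 8] >= 2*vec[-3] + u - 26)) && ((!(6*vec[-3] < 36)) ==> vec[-4] >= 2*vec[-3] - 22) && q == 1 implies it.
Countermodel: at the initial state q = 1, r = 0, u = 0, vec = {[-8] = 14067, [-4] = 0, [-3] = 6, [-2] = 14067, [1] = 14067, [2] = 7040, [3] = 14067, elsewhere 14067}, the precondition holds but the weakest precondition fails.
Answer: invalid


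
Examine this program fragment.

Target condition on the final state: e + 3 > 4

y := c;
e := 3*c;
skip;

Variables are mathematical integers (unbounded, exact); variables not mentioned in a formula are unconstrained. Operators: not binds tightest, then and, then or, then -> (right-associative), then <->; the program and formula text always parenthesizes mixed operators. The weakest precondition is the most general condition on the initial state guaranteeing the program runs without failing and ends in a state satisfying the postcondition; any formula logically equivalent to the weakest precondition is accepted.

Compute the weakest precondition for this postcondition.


Working backward. After the program, the postcondition e + 3 > 4 must hold; in canonical form it is e > 1.
Before skip: e > 1
Before e := 3*c: 3*c > 1
Before y := c: 3*c > 1
Answer: WP = 3*c > 1


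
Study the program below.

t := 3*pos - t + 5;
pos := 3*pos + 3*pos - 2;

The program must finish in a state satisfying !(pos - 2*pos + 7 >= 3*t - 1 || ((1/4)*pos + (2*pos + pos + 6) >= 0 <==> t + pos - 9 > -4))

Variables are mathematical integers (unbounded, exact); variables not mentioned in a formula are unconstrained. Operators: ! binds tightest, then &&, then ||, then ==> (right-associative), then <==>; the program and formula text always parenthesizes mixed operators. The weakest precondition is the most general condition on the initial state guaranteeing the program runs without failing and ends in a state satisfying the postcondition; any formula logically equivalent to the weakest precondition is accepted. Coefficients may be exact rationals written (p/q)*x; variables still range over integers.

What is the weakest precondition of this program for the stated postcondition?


Working backward. After the program, the postcondition !(pos - 2*pos + 7 >= 3*t - 1 || ((1/4)*pos + (2*pos + pos + 6) >= 0 <==> t + pos - 9 > -4)) must hold; in canonical form it is !(pos + 3*t <= 8 || ((13/4)*pos >= -6 <==> pos + t > 5)).
Before pos := 3*pos + 3*pos - 2: !(6*pos + 3*t <= 10 || ((39/2)*pos >= 1/2 <==> 6*pos + t > 7))
Before t := 3*pos - t + 5: !(15*pos <= 3*t - 5 || ((39/2)*pos >= 1/2 <==> 9*pos > t + 2))
Answer: WP = !(15*pos <= 3*t - 5 || ((39/2)*pos >= 1/2 <==> 9*pos > t + 2))


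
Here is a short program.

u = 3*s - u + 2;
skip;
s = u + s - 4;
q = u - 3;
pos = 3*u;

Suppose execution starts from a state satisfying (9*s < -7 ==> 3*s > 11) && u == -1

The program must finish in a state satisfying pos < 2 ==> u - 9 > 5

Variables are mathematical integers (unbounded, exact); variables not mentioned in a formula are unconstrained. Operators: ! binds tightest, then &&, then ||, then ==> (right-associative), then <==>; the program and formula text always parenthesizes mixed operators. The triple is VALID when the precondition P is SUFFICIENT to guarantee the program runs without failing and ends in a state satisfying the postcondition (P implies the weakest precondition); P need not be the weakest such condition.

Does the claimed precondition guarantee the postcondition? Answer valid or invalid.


Working backward. After the program, the postcondition pos < 2 ==> u - 9 > 5 must hold; in canonical form it is pos < 2 ==> u > 14.
Before pos := 3*u: 3*u < 2 ==> u > 14
Before q := u - 3: 3*u < 2 ==> u > 14
Before s := u + s - 4: 3*u < 2 ==> u > 14
Before skip: 3*u < 2 ==> u > 14
Before u := 3*s - u + 2: 9*s < 3*u - 4 ==> 3*s > u + 12
The weakest precondition is 9*s < 3*u - 4 ==> 3*s > u + 12.
Check whether (9*s < -7 ==> 3*s > 11) && u == -1 implies it.
Every state satisfying the precondition satisfies the weakest precondition: the implication holds.
Answer: valid


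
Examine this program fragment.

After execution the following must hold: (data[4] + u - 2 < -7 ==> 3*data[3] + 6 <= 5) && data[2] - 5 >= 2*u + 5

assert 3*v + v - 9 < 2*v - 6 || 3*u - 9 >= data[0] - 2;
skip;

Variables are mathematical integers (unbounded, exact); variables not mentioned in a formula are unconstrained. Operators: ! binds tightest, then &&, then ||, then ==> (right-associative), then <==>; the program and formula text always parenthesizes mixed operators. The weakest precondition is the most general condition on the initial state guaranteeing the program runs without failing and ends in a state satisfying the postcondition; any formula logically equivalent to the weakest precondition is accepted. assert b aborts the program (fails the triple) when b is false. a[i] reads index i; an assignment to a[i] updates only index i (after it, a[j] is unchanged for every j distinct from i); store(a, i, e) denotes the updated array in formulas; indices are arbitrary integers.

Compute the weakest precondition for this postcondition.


Working backward. After the program, the postcondition (data[4] + u - 2 < -7 ==> 3*data[3] + 6 <= 5) && data[2] - 5 >= 2*u + 5 must hold; in canonical form it is (data[4] + u < -5 ==> 3*data[3] <= -1) && data[2] >= 2*u + 10.
Before skip: (data[4] + u < -5 ==> 3*data[3] <= -1) && data[2] >= 2*u + 10
Before assert 3*v + v - 9 < 2*v - 6 || 3*u - 9 >= data[0] - 2: (2*v < 3 || 3*u >= data[0] + 7) && (data[4] + u < -5 ==> 3*data[3] <= -1) && data[2] >= 2*u + 10
Answer: WP = (2*v < 3 || 3*u >= data[0] + 7) && (data[4] + u < -5 ==> 3*data[3] <= -1) && data[2] >= 2*u + 10


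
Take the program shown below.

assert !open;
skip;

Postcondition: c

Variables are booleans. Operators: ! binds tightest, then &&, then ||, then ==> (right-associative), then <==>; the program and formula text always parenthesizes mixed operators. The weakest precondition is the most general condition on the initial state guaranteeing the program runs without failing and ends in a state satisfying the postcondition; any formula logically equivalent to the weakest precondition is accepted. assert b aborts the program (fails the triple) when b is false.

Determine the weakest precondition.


Working backward. After the program, c must hold.
Before skip: c
Before assert !open: (!open) && c
Answer: WP = (!open) && c


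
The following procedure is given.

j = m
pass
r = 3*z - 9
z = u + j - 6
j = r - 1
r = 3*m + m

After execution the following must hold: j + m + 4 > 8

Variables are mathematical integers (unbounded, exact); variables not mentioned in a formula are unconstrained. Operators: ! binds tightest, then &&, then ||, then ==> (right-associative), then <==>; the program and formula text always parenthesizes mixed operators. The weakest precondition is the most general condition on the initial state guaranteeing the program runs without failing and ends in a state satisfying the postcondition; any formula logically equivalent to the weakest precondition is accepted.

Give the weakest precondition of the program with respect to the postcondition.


Working backward. After the program, the postcondition j + m + 4 > 8 must hold; in canonical form it is j + m > 4.
Before r := 3*m + m: j + m > 4
Before j := r - 1: m + r > 5
Before z := u + j - 6: m + r > 5
Before r := 3*z - 9: m + 3*z > 14
Before skip: m + 3*z > 14
Before j := m: m + 3*z > 14
Answer: WP = m + 3*z > 14


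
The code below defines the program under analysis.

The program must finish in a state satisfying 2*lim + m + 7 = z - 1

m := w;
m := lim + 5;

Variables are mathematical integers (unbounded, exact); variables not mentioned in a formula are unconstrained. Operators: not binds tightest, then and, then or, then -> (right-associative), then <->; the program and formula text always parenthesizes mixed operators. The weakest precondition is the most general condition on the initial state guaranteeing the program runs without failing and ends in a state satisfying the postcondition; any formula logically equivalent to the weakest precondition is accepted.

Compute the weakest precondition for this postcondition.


Working backward. After the program, the postcondition 2*lim + m + 7 = z - 1 must hold; in canonical form it is 2*lim + m = z - 8.
Before m := lim + 5: 3*lim = z - 13
Before m := w: 3*lim = z - 13
Answer: WP = 3*lim = z - 13


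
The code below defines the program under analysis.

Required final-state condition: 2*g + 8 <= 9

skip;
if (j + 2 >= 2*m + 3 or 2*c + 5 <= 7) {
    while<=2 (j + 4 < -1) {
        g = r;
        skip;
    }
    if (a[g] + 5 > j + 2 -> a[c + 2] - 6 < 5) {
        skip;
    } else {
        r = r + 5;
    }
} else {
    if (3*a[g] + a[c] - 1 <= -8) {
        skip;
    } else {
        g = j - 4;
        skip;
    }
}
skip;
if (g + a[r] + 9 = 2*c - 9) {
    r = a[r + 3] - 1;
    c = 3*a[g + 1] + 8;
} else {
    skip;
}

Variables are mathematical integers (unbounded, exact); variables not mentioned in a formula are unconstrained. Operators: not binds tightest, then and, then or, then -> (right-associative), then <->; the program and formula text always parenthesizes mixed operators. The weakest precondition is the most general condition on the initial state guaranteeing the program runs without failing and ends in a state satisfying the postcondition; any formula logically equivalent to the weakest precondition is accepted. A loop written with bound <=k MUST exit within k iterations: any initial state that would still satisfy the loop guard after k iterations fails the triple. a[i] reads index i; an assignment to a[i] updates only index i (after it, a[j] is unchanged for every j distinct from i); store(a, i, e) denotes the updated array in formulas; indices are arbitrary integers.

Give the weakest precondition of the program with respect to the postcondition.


Working backward. After the program, the postcondition 2*g + 8 <= 9 must hold; in canonical form it is 2*g <= 1.
Then branch requires 2*g <= 1; else branch requires 2*g <= 1.
Before the if: (a[r] + g = 2*c - 18 -> 2*g <= 1) and ((not (a[r] + g = 2*c - 18)) -> 2*g <= 1)
Before skip: (a[r] + g = 2*c - 18 -> 2*g <= 1) and ((not (a[r] + g = 2*c - 18)) -> 2*g <= 1)
Then branch requires (j < -5 -> ((j < -5 -> ((not (j < -5)) and ((a[r] > j - 3 -> a[c + 2] < 11) -> ((a[r] + r = 2*c - 18 -> 2*r <= 1) and ((not (a[r] + r = 2*c - 18)) -> 2*r <= 1))) and ((not (a[r] > j - 3 -> a[c + 2] < 11)) -> ((a[r + 5] + r = 2*c - 18 -> 2*r <= 1) and ((not (a[r + 5] + r = 2*c - 18)) -> 2*r <= 1))))) and ((not (j < -5)) -> (((a[r] > j - 3 -> a[c + 2] < 11) -> ((a[r] + r = 2*c - 18 -> 2*r <= 1) and ((not (a[r] + r = 2*c - 18)) -> 2*r <= 1))) and ((not (a[r] > j - 3 -> a[c + 2] < 11)) -> ((a[r + 5] + r = 2*c - 18 -> 2*r <= 1) and ((not (a[r + 5] + r = 2*c - 18)) -> 2*r <= 1))))))) and ((not (j < -5)) -> (((a[g] > j - 3 -> a[c + 2] < 11) -> ((a[r] + g = 2*c - 18 -> 2*g <= 1) and ((not (a[r] + g = 2*c - 18)) -> 2*g <= 1))) and ((not (a[g] > j - 3 -> a[c + 2] < 11)) -> ((a[r + 5] + g = 2*c - 18 -> 2*g <= 1) and ((not (a[r + 5] + g = 2*c - 18)) -> 2*g <= 1))))); else branch requires (a[c] + 3*a[g] <= -7 -> ((a[r] + g = 2*c - 18 -> 2*g <= 1) and ((not (a[r] + g = 2*c - 18)) -> 2*g <= 1))) and ((not (a[c] + 3*a[g] <= -7)) -> ((a[r] + j = 2*c - 14 -> 2*j <= 9) and ((not (a[r] + j = 2*c - 14)) -> 2*j <= 9))).
Before the if: ((j >= 2*m + 1 or 2*c <= 2) -> ((j < -5 -> ((j < -5 -> ((not (j < -5)) and ((a[r] > j - 3 -> a[c + 2] < 11) -> ((a[r] + r = 2*c - 18 -> 2*r <= 1) and ((not (a[r] + r = 2*c - 18)) -> 2*r <= 1))) and ((not (a[r] > j - 3 -> a[c + 2] < 11)) -> ((a[r + 5] + r = 2*c - 18 -> 2*r <= 1) and ((not (a[r + 5] + r = 2*c - 18)) -> 2*r <= 1))))) and ((not (j < -5)) -> (((a[r] > j - 3 -> a[c + 2] < 11) -> ((a[r] + r = 2*c - 18 -> 2*r <= 1) and ((not (a[r] + r = 2*c - 18)) -> 2*r <= 1))) and ((not (a[r] > j - 3 -> a[c + 2] < 11)) -> ((a[r + 5] + r = 2*c - 18 -> 2*r <= 1) and ((not (a[r + 5] + r = 2*c - 18)) -> 2*r <= 1))))))) and ((not (j < -5)) -> (((a[g] > j - 3 -> a[c + 2] < 11) -> ((a[r] + g = 2*c - 18 -> 2*g <= 1) and ((not (a[r] + g = 2*c - 18)) -> 2*g <= 1))) and ((not (a[g] > j - 3 -> a[c + 2] < 11)) -> ((a[r + 5] + g = 2*c - 18 -> 2*g <= 1) and ((not (a[r + 5] + g = 2*c - 18)) -> 2*g <= 1))))))) and ((not (j >= 2*m + 1 or 2*c <= 2)) -> ((a[c] + 3*a[g] <= -7 -> ((a[r] + g = 2*c - 18 -> 2*g <= 1) and ((not (a[r] + g = 2*c - 18)) -> 2*g <= 1))) and ((not (a[c] + 3*a[g] <= -7)) -> ((a[r] + j = 2*c - 14 -> 2*j <= 9) and ((not (a[r] + j = 2*c - 14)) -> 2*j <= 9)))))
Before skip: ((j >= 2*m + 1 or 2*c <= 2) -> ((j < -5 -> ((j < -5 -> ((not (j < -5)) and ((a[r] > j - 3 -> a[c + 2] < 11) -> ((a[r] + r = 2*c - 18 -> 2*r <= 1) and ((not (a[r] + r = 2*c - 18)) -> 2*r <= 1))) and ((not (a[r] > j - 3 -> a[c + 2] < 11)) -> ((a[r + 5] + r = 2*c - 18 -> 2*r <= 1) and ((not (a[r + 5] + r = 2*c - 18)) -> 2*r <= 1))))) and ((not (j < -5)) -> (((a[r] > j - 3 -> a[c + 2] < 11) -> ((a[r] + r = 2*c - 18 -> 2*r <= 1) and ((not (a[r] + r = 2*c - 18)) -> 2*r <= 1))) and ((not (a[r] > j - 3 -> a[c + 2] < 11)) -> ((a[r + 5] + r = 2*c - 18 -> 2*r <= 1) and ((not (a[r + 5] + r = 2*c - 18)) -> 2*r <= 1))))))) and ((not (j < -5)) -> (((a[g] > j - 3 -> a[c + 2] < 11) -> ((a[r] + g = 2*c - 18 -> 2*g <= 1) and ((not (a[r] + g = 2*c - 18)) -> 2*g <= 1))) and ((not (a[g] > j - 3 -> a[c + 2] < 11)) -> ((a[r + 5] + g = 2*c - 18 -> 2*g <= 1) and ((not (a[r + 5] + g = 2*c - 18)) -> 2*g <= 1))))))) and ((not (j >= 2*m + 1 or 2*c <= 2)) -> ((a[c] + 3*a[g] <= -7 -> ((a[r] + g = 2*c - 18 -> 2*g <= 1) and ((not (a[r] + g = 2*c - 18)) -> 2*g <= 1))) and ((not (a[c] + 3*a[g] <= -7)) -> ((a[r] + j = 2*c - 14 -> 2*j <= 9) and ((not (a[r] + j = 2*c - 14)) -> 2*j <= 9)))))
Answer: WP = ((j >= 2*m + 1 or 2*c <= 2) -> ((j < -5 -> ((j < -5 -> ((not (j < -5)) and ((a[r] > j - 3 -> a[c + 2] < 11) -> ((a[r] + r = 2*c - 18 -> 2*r <= 1) and ((not (a[r] + r = 2*c - 18)) -> 2*r <= 1))) and ((not (a[r] > j - 3 -> a[c + 2] < 11)) -> ((a[r + 5] + r = 2*c - 18 -> 2*r <= 1) and ((not (a[r + 5] + r = 2*c - 18)) -> 2*r <= 1))))) and ((not (j < -5)) -> (((a[r] > j - 3 -> a[c + 2] < 11) -> ((a[r] + r = 2*c - 18 -> 2*r <= 1) and ((not (a[r] + r = 2*c - 18)) -> 2*r <= 1))) and ((not (a[r] > j - 3 -> a[c + 2] < 11)) -> ((a[r + 5] + r = 2*c - 18 -> 2*r <= 1) and ((not (a[r + 5] + r = 2*c - 18)) -> 2*r <= 1))))))) and ((not (j < -5)) -> (((a[g] > j - 3 -> a[c + 2] < 11) -> ((a[r] + g = 2*c - 18 -> 2*g <= 1) and ((not (a[r] + g = 2*c - 18)) -> 2*g <= 1))) and ((not (a[g] > j - 3 -> a[c + 2] < 11)) -> ((a[r + 5] + g = 2*c - 18 -> 2*g <= 1) and ((not (a[r + 5] + g = 2*c - 18)) -> 2*g <= 1))))))) and ((not (j >= 2*m + 1 or 2*c <= 2)) -> ((a[c] + 3*a[g] <= -7 -> ((a[r] + g = 2*c - 18 -> 2*g <= 1) and ((not (a[r] + g = 2*c - 18)) -> 2*g <= 1))) and ((not (a[c] + 3*a[g] <= -7)) -> ((a[r] + j = 2*c - 14 -> 2*j <= 9) and ((not (a[r] + j = 2*c - 14)) -> 2*j <= 9)))))


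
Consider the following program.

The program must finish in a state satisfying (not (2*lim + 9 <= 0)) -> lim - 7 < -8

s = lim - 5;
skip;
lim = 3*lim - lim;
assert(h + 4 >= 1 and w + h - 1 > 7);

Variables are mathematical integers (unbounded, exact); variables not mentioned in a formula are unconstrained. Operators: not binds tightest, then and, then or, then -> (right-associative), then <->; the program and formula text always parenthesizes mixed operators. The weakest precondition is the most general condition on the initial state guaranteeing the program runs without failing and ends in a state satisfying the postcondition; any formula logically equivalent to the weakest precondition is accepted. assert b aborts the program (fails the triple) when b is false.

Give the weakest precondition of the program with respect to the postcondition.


Working backward. After the program, the postcondition (not (2*lim + 9 <= 0)) -> lim - 7 < -8 must hold; in canonical form it is (not (2*lim <= -9)) -> lim < -1.
Before assert h + 4 >= 1 and w + h - 1 > 7: h >= -3 and h + w > 8 and ((not (2*lim <= -9)) -> lim < -1)
Before lim := 3*lim - lim: h >= -3 and h + w > 8 and ((not (4*lim <= -9)) -> 2*lim < -1)
Before skip: h >= -3 and h + w > 8 and ((not (4*lim <= -9)) -> 2*lim < -1)
Before s := lim - 5: h >= -3 and h + w > 8 and ((not (4*lim <= -9)) -> 2*lim < -1)
Answer: WP = h >= -3 and h + w > 8 and ((not (4*lim <= -9)) -> 2*lim < -1)


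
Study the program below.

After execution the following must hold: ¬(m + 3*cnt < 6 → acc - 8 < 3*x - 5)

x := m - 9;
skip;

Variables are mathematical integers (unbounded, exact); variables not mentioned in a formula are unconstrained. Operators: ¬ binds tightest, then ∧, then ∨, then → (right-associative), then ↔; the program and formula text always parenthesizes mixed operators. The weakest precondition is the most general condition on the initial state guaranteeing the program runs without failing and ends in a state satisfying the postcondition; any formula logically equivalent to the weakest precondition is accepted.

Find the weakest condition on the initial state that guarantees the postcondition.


Working backward. After the program, the postcondition ¬(m + 3*cnt < 6 → acc - 8 < 3*x - 5) must hold; in canonical form it is ¬(3*cnt + m < 6 → acc < 3*x + 3).
Before skip: ¬(3*cnt + m < 6 → acc < 3*x + 3)
Before x := m - 9: ¬(3*cnt + m < 6 → acc < 3*m - 24)
Answer: WP = ¬(3*cnt + m < 6 → acc < 3*m - 24)


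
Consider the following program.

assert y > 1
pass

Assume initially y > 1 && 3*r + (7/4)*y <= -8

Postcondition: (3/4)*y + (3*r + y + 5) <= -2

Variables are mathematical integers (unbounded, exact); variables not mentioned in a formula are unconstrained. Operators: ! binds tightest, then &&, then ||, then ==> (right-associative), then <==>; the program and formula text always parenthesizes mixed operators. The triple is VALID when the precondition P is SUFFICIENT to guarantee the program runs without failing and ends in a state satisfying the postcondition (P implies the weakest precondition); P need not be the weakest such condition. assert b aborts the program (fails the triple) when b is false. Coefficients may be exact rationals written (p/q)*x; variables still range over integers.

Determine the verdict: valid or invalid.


Working backward. After the program, the postcondition (3/4)*y + (3*r + y + 5) <= -2 must hold; in canonical form it is 3*r + (7/4)*y <= -7.
Before skip: 3*r + (7/4)*y <= -7
Before assert y > 1: y > 1 && 3*r + (7/4)*y <= -7
The weakest precondition is y > 1 && 3*r + (7/4)*y <= -7.
Check whether y > 1 && 3*r + (7/4)*y <= -8 implies it.
Every state satisfying the precondition satisfies the weakest precondition: the implication holds.
Answer: valid


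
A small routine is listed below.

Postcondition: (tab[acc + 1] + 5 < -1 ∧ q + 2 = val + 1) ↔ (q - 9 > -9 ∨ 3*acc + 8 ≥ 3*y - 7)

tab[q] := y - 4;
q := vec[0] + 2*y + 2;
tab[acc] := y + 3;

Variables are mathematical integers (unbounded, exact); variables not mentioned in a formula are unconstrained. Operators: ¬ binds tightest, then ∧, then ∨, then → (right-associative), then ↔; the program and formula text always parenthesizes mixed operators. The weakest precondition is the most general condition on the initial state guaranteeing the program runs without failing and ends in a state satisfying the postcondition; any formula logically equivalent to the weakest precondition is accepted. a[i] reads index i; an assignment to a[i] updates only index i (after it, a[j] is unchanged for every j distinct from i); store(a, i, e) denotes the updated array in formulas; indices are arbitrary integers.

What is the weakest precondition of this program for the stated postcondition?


Working backward. After the program, the postcondition (tab[acc + 1] + 5 < -1 ∧ q + 2 = val + 1) ↔ (q - 9 > -9 ∨ 3*acc + 8 ≥ 3*y - 7) must hold; in canonical form it is (tab[acc + 1] < -6 ∧ q = val - 1) ↔ (q > 0 ∨ 3*acc ≥ 3*y - 15).
Before tab[acc] := y + 3: (store(tab, acc, y + 3)[acc + 1] < -6 ∧ q = val - 1) ↔ (q > 0 ∨ 3*acc ≥ 3*y - 15)
Before q := vec[0] + 2*y + 2: (store(tab, acc, y + 3)[acc + 1] < -6 ∧ vec[0] + 2*y = val - 3) ↔ (vec[0] + 2*y > -2 ∨ 3*acc ≥ 3*y - 15)
Before tab[q] := y - 4: (store(store(tab, q, y - 4), acc, y + 3)[acc + 1] < -6 ∧ vec[0] + 2*y = val - 3) ↔ (vec[0] + 2*y > -2 ∨ 3*acc ≥ 3*y - 15)
Answer: WP = (store(store(tab, q, y - 4), acc, y + 3)[acc + 1] < -6 ∧ vec[0] + 2*y = val - 3) ↔ (vec[0] + 2*y > -2 ∨ 3*acc ≥ 3*y - 15)


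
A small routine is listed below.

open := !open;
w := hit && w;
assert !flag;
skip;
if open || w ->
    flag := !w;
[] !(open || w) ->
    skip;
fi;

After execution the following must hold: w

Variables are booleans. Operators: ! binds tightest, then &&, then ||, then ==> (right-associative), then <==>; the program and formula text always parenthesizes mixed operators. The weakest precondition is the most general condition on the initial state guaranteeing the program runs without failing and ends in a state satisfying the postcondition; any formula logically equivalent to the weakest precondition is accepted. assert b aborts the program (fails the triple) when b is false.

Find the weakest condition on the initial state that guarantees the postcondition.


Working backward. After the program, w must hold.
Then branch requires w; else branch requires w.
Before the if: ((open || w) ==> w) && ((!(open || w)) ==> w)
Before skip: ((open || w) ==> w) && ((!(open || w)) ==> w)
Before assert !flag: (!flag) && ((open || w) ==> w) && ((!(open || w)) ==> w)
Before w := hit && w: (!flag) && ((open || (hit && w)) ==> (hit && w)) && ((!(open || (hit && w))) ==> (hit && w))
Before open := !open: (!flag) && (((!open) || (hit && w)) ==> (hit && w)) && ((!((!open) || (hit && w))) ==> (hit && w))
Answer: WP = (!flag) && (((!open) || (hit && w)) ==> (hit && w)) && ((!((!open) || (hit && w))) ==> (hit && w))


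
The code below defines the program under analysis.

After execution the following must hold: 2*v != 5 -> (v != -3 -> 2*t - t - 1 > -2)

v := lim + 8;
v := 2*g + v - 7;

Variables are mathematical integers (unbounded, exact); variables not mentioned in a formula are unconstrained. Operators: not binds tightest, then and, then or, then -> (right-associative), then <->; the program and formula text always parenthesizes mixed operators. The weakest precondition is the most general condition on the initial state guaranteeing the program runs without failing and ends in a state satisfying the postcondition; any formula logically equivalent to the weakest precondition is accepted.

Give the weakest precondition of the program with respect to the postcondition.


Working backward. After the program, the postcondition 2*v != 5 -> (v != -3 -> 2*t - t - 1 > -2) must hold; in canonical form it is 2*v != 5 -> (v != -3 -> t > -1).
Before v := 2*g + v - 7: 4*g + 2*v != 19 -> (2*g + v != 4 -> t > -1)
Before v := lim + 8: 4*g + 2*lim != 3 -> (2*g + lim != -4 -> t > -1)
Answer: WP = 4*g + 2*lim != 3 -> (2*g + lim != -4 -> t > -1)


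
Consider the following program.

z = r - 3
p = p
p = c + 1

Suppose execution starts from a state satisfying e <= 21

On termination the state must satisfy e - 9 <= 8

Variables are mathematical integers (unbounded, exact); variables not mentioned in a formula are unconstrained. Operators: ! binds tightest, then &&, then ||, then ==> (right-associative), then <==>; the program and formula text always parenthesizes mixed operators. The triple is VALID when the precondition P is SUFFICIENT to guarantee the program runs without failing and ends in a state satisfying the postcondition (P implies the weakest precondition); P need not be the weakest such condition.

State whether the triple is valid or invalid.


Working backward. After the program, the postcondition e - 9 <= 8 must hold; in canonical form it is e <= 17.
Before p := c + 1: e <= 17
Before p := p: e <= 17
Before z := r - 3: e <= 17
The weakest precondition is e <= 17.
Check whether e <= 21 implies it.
Countermodel: at the initial state e = 18, the precondition holds but the weakest precondition fails.
Answer: invalid


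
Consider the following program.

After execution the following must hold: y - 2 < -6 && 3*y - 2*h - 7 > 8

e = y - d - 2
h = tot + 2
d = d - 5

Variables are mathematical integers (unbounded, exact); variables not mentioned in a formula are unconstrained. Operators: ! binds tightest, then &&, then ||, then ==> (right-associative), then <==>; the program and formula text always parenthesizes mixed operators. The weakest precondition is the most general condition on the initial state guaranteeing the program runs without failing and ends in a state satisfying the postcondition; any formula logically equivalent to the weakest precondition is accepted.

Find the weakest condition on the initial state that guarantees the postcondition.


Working backward. After the program, the postcondition y - 2 < -6 && 3*y - 2*h - 7 > 8 must hold; in canonical form it is y < -4 && 3*y > 2*h + 15.
Before d := d - 5: y < -4 && 3*y > 2*h + 15
Before h := tot + 2: y < -4 && 3*y > 2*tot + 19
Before e := y - d - 2: y < -4 && 3*y > 2*tot + 19
Answer: WP = y < -4 && 3*y > 2*tot + 19


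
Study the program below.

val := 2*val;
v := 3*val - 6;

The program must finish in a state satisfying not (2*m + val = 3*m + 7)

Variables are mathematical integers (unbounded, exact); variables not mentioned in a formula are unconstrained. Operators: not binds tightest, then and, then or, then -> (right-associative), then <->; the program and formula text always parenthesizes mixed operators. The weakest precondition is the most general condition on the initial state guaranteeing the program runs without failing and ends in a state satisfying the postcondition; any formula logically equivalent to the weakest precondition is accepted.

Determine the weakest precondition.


Working backward. After the program, the postcondition not (2*m + val = 3*m + 7) must hold; in canonical form it is not (val = m + 7).
Before v := 3*val - 6: not (val = m + 7)
Before val := 2*val: not (2*val = m + 7)
Answer: WP = not (2*val = m + 7)


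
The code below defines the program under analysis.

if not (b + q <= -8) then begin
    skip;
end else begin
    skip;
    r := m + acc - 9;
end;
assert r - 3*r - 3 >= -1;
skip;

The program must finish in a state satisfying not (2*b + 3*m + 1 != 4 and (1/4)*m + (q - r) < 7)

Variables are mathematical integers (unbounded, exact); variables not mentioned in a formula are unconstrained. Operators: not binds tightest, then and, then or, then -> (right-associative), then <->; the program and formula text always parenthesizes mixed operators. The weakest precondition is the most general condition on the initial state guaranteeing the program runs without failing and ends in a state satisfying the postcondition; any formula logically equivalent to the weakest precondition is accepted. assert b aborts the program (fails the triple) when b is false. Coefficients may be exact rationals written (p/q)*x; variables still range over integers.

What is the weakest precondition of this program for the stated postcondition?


Working backward. After the program, the postcondition not (2*b + 3*m + 1 != 4 and (1/4)*m + (q - r) < 7) must hold; in canonical form it is not (2*b + 3*m != 3 and (1/4)*m + q < r + 7).
Before skip: not (2*b + 3*m != 3 and (1/4)*m + q < r + 7)
Before assert r - 3*r - 3 >= -1: 2*r <= -2 and (not (2*b + 3*m != 3 and (1/4)*m + q < r + 7))
Then branch requires 2*r <= -2 and (not (2*b + 3*m != 3 and (1/4)*m + q < r + 7)); else branch requires 2*acc + 2*m <= 16 and (not (2*b + 3*m != 3 and q < acc + (3/4)*m - 2)).
Before the if: ((not (b + q <= -8)) -> (2*r <= -2 and (not (2*b + 3*m != 3 and (1/4)*m + q < r + 7)))) and (b + q <= -8 -> (2*acc + 2*m <= 16 and (not (2*b + 3*m != 3 and q < acc + (3/4)*m - 2))))
Answer: WP = ((not (b + q <= -8)) -> (2*r <= -2 and (not (2*b + 3*m != 3 and (1/4)*m + q < r + 7)))) and (b + q <= -8 -> (2*acc + 2*m <= 16 and (not (2*b + 3*m != 3 and q < acc + (3/4)*m - 2))))


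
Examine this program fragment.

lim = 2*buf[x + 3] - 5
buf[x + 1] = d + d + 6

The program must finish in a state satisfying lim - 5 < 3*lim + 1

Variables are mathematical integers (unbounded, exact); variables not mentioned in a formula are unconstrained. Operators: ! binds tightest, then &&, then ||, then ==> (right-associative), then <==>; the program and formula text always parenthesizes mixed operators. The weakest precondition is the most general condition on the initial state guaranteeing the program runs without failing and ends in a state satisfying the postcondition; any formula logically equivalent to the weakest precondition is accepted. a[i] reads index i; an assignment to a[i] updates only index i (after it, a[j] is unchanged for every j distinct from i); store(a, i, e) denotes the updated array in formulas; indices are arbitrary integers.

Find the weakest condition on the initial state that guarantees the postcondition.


Working backward. After the program, the postcondition lim - 5 < 3*lim + 1 must hold; in canonical form it is 2*lim > -6.
Before buf[x + 1] := d + d + 6: 2*lim > -6
Before lim := 2*buf[x + 3] - 5: 4*buf[x + 3] > 4
Answer: WP = 4*buf[x + 3] > 4


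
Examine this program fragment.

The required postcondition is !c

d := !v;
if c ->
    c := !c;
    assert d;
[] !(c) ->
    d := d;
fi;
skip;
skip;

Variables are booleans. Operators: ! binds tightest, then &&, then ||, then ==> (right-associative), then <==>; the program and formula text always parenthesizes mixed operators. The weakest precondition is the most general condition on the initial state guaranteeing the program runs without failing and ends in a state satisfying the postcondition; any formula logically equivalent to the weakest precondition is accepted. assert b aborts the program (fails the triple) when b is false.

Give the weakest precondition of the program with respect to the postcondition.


Working backward. After the program, !c must hold.
Before skip: !c
Before skip: !c
Then branch requires d && c; else branch requires !c.
Before the if: c ==> (d && c)
Before d := !v: c ==> ((!v) && c)
Answer: WP = c ==> ((!v) && c)


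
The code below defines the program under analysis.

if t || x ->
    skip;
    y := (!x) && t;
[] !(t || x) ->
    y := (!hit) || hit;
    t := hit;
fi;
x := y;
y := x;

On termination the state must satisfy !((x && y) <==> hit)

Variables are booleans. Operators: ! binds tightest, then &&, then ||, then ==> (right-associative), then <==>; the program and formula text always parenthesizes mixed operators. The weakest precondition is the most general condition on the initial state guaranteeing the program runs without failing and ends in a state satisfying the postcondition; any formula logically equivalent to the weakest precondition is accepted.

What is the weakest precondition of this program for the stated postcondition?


Working backward. After the program, !((x && y) <==> hit) must hold.
Before y := x: !(x <==> hit)
Before x := y: !(y <==> hit)
Then branch requires !(((!x) && t) <==> hit); else branch requires !hit.
Before the if: ((t || x) ==> (!(((!x) && t) <==> hit))) && ((!(t || x)) ==> (!hit))
Answer: WP = ((t || x) ==> (!(((!x) && t) <==> hit))) && ((!(t || x)) ==> (!hit))


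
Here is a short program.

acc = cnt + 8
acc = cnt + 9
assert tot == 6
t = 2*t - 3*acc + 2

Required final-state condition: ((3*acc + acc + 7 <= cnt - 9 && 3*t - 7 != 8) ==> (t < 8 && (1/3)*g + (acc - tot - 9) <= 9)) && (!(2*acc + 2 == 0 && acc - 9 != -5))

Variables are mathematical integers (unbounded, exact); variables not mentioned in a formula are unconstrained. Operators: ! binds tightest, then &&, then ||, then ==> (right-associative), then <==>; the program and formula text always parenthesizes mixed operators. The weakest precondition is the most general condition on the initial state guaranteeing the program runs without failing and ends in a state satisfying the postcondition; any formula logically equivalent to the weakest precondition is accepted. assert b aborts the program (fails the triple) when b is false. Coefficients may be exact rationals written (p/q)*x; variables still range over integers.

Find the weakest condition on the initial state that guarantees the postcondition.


Working backward. After the program, the postcondition ((3*acc + acc + 7 <= cnt - 9 && 3*t - 7 != 8) ==> (t < 8 && (1/3)*g + (acc - tot - 9) <= 9)) && (!(2*acc + 2 == 0 && acc - 9 != -5)) must hold; in canonical form it is ((4*acc <= cnt - 16 && 3*t != 15) ==> (t < 8 && acc + (1/3)*g <= tot + 18)) && (!(2*acc == -2 && acc != 4)).
Before t := 2*t - 3*acc + 2: ((4*acc <= cnt - 16 && 6*t != 9*acc + 9) ==> (2*t < 3*acc + 6 && acc + (1/3)*g <= tot + 18)) && (!(2*acc == -2 && acc != 4))
Before assert tot == 6: tot == 6 && ((4*acc <= cnt - 16 && 6*t != 9*acc + 9) ==> (2*t < 3*acc + 6 && acc + (1/3)*g <= tot + 18)) && (!(2*acc == -2 && acc != 4))
Before acc := cnt + 9: tot == 6 && ((3*cnt <= -52 && 6*t != 9*cnt + 90) ==> (2*t < 3*cnt + 33 && cnt + (1/3)*g <= tot + 9)) && (!(2*cnt == -20 && cnt != -5))
Before acc := cnt + 8: tot == 6 && ((3*cnt <= -52 && 6*t != 9*cnt + 90) ==> (2*t < 3*cnt + 33 && cnt + (1/3)*g <= tot + 9)) && (!(2*cnt == -20 && cnt != -5))
Answer: WP = tot == 6 && ((3*cnt <= -52 && 6*t != 9*cnt + 90) ==> (2*t < 3*cnt + 33 && cnt + (1/3)*g <= tot + 9)) && (!(2*cnt == -20 && cnt != -5))


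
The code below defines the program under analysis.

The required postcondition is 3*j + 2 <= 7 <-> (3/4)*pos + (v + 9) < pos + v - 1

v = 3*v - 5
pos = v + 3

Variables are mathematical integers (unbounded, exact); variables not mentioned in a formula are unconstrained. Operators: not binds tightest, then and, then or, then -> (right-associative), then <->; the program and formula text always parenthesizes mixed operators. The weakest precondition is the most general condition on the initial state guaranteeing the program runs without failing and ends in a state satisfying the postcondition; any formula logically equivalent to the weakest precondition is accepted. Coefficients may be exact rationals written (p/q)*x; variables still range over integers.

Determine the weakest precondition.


Working backward. After the program, the postcondition 3*j + 2 <= 7 <-> (3/4)*pos + (v + 9) < pos + v - 1 must hold; in canonical form it is 3*j <= 5 <-> (1/4)*pos > 10.
Before pos := v + 3: 3*j <= 5 <-> (1/4)*v > 37/4
Before v := 3*v - 5: 3*j <= 5 <-> (3/4)*v > 21/2
Answer: WP = 3*j <= 5 <-> (3/4)*v > 21/2


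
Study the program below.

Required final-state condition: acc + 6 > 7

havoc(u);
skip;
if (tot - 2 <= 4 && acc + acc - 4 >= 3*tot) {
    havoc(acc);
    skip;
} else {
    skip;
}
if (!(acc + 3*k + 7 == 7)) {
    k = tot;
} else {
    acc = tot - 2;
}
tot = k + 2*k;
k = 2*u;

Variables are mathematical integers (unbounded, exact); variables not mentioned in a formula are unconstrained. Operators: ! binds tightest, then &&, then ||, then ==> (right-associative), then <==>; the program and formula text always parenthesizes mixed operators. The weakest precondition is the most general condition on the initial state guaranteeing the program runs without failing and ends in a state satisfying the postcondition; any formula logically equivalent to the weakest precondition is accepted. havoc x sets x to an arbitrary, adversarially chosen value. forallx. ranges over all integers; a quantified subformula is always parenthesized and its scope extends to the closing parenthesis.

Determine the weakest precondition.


Working backward. After the program, the postcondition acc + 6 > 7 must hold; in canonical form it is acc > 1.
Before k := 2*u: acc > 1
Before tot := k + 2*k: acc > 1
Then branch requires acc > 1; else branch requires tot > 3.
Before the if: ((!(acc + 3*k == 0)) ==> acc > 1) && (acc + 3*k == 0 ==> tot > 3)
Then branch requires forall acc_1. (((!(acc_1 + 3*k == 0)) ==> acc_1 > 1) && (acc_1 + 3*k == 0 ==> tot > 3)); else branch requires ((!(acc + 3*k == 0)) ==> acc > 1) && (acc + 3*k == 0 ==> tot > 3).
Before the if: ((tot <= 6 && 2*acc >= 3*tot + 4) ==> (forall acc_1. (((!(acc_1 + 3*k == 0)) ==> acc_1 > 1) && (acc_1 + 3*k == 0 ==> tot > 3)))) && ((!(tot <= 6 && 2*acc >= 3*tot + 4)) ==> (((!(acc + 3*k == 0)) ==> acc > 1) && (acc + 3*k == 0 ==> tot > 3)))
Before skip: ((tot <= 6 && 2*acc >= 3*tot + 4) ==> (forall acc_1. (((!(acc_1 + 3*k == 0)) ==> acc_1 > 1) && (acc_1 + 3*k == 0 ==> tot > 3)))) && ((!(tot <= 6 && 2*acc >= 3*tot + 4)) ==> (((!(acc + 3*k == 0)) ==> acc > 1) && (acc + 3*k == 0 ==> tot > 3)))
Before havoc u: ((tot <= 6 && 2*acc >= 3*tot + 4) ==> (forall acc_1. (((!(acc_1 + 3*k == 0)) ==> acc_1 > 1) && (acc_1 + 3*k == 0 ==> tot > 3)))) && ((!(tot <= 6 && 2*acc >= 3*tot + 4)) ==> (((!(acc + 3*k == 0)) ==> acc > 1) && (acc + 3*k == 0 ==> tot > 3)))
Answer: WP = ((tot <= 6 && 2*acc >= 3*tot + 4) ==> (forall acc_1. (((!(acc_1 + 3*k == 0)) ==> acc_1 > 1) && (acc_1 + 3*k == 0 ==> tot > 3)))) && ((!(tot <= 6 && 2*acc >= 3*tot + 4)) ==> (((!(acc + 3*k == 0)) ==> acc > 1) && (acc + 3*k == 0 ==> tot > 3)))


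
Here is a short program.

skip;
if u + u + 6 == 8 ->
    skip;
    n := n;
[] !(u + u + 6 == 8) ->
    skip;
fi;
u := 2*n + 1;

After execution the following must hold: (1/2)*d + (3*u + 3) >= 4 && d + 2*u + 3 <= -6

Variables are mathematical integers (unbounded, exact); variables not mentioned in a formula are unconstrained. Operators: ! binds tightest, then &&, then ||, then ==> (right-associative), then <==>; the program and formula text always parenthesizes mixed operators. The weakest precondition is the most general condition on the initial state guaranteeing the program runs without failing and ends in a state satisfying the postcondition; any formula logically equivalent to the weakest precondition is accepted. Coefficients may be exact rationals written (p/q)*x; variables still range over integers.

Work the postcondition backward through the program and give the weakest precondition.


Working backward. After the program, the postcondition (1/2)*d + (3*u + 3) >= 4 && d + 2*u + 3 <= -6 must hold; in canonical form it is (1/2)*d + 3*u >= 1 && d + 2*u <= -9.
Before u := 2*n + 1: (1/2)*d + 6*n >= -2 && d + 4*n <= -11
Then branch requires (1/2)*d + 6*n >= -2 && d + 4*n <= -11; else branch requires (1/2)*d + 6*n >= -2 && d + 4*n <= -11.
Before the if: (2*u == 2 ==> ((1/2)*d + 6*n >= -2 && d + 4*n <= -11)) && ((!(2*u == 2)) ==> ((1/2)*d + 6*n >= -2 && d + 4*n <= -11))
Before skip: (2*u == 2 ==> ((1/2)*d + 6*n >= -2 && d + 4*n <= -11)) && ((!(2*u == 2)) ==> ((1/2)*d + 6*n >= -2 && d + 4*n <= -11))
Answer: WP = (2*u == 2 ==> ((1/2)*d + 6*n >= -2 && d + 4*n <= -11)) && ((!(2*u == 2)) ==> ((1/2)*d + 6*n >= -2 && d + 4*n <= -11))
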